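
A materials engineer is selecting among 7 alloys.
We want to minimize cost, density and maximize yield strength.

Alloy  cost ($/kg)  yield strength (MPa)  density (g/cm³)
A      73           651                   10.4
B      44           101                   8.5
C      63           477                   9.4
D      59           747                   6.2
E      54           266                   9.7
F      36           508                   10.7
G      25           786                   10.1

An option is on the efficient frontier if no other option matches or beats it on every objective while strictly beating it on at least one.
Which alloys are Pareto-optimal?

B, D, E, G

A: dominated by D (cost 59≤73, yield strength 747≥651, density 6.2≤10.4).
B: not dominated.
C: dominated by D (cost 59≤63, yield strength 747≥477, density 6.2≤9.4).
D: not dominated (best density).
E: not dominated.
F: dominated by G (cost 25≤36, yield strength 786≥508, density 10.1≤10.7).
G: not dominated (best cost).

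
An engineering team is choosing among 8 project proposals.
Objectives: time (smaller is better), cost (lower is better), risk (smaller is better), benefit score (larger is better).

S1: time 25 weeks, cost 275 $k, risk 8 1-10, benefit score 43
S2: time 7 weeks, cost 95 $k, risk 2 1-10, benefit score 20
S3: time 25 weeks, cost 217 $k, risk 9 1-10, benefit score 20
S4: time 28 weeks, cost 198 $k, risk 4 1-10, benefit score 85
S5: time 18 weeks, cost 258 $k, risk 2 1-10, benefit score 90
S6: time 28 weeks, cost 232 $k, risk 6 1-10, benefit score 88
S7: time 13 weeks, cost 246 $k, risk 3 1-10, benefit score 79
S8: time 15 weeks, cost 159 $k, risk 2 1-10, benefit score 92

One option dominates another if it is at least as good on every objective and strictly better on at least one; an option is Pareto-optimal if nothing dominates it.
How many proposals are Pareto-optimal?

3

S1: dominated by S5 (time 18≤25, cost 258≤275, risk 2≤8, benefit score 90≥43).
S2: not dominated (best time).
S3: dominated by S2 (time 7≤25, cost 95≤217, risk 2≤9, benefit score 20≥20).
S4: dominated by S8 (time 15≤28, cost 159≤198, risk 2≤4, benefit score 92≥85).
S5: dominated by S8 (time 15≤18, cost 159≤258, risk 2≤2, benefit score 92≥90).
S6: dominated by S8 (time 15≤28, cost 159≤232, risk 2≤6, benefit score 92≥88).
S7: not dominated.
S8: not dominated (best benefit score).
Pareto-optimal: S2, S7, S8 → 3.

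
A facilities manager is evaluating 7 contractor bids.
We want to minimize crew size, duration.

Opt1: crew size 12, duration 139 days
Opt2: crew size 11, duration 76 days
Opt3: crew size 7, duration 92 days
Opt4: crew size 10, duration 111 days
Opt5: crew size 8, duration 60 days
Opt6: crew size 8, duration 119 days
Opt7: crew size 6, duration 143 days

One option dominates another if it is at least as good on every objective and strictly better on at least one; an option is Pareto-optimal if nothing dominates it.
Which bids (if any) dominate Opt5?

none

Opt1: worse on crew size (12 vs 8).
Opt2: worse on crew size (11 vs 8).
Opt3: worse on duration (92 vs 60).
Opt4: worse on crew size (10 vs 8).
Opt6: worse on duration (119 vs 60).
Opt7: worse on duration (143 vs 60).
No option dominates Opt5.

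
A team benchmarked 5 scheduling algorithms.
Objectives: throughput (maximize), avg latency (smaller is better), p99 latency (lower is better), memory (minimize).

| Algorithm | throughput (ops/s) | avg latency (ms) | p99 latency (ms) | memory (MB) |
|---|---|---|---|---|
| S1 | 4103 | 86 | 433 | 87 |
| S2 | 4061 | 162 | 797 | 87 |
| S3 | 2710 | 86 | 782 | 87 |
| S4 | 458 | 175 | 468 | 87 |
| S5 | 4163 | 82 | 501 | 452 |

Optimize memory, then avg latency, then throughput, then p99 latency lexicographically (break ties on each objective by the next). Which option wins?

S1

First minimize memory: best is 87, kept {S1, S2, S3, S4}.
Then minimize avg latency: best is 86, kept {S1, S3}.
Then maximize throughput: best is 4103, kept {S1}.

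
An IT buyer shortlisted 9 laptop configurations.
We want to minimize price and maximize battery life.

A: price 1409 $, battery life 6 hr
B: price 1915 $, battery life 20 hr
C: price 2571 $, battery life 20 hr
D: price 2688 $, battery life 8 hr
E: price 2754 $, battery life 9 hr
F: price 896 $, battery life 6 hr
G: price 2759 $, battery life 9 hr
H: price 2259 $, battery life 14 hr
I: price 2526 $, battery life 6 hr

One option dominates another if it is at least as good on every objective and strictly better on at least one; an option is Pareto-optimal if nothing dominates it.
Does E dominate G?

E vs G: price 2754≤2759, battery life 9≥9 — E is at least as good on every objective with at least one strict improvement.

Yes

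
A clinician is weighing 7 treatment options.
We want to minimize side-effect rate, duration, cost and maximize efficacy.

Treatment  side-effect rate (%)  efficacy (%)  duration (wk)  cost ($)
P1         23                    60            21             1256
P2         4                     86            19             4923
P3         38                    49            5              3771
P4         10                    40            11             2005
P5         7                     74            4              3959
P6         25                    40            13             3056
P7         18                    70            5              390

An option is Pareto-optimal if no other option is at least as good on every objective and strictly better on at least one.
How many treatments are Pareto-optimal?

P1: dominated by P7 (side-effect rate 18≤23, efficacy 70≥60, duration 5≤21, cost 390≤1256).
P2: not dominated (best side-effect rate).
P3: dominated by P7 (side-effect rate 18≤38, efficacy 70≥49, duration 5≤5, cost 390≤3771).
P4: not dominated.
P5: not dominated (best duration).
P6: dominated by P4 (side-effect rate 10≤25, efficacy 40≥40, duration 11≤13, cost 2005≤3056).
P7: not dominated (best cost).
Pareto-optimal: P2, P4, P5, P7 → 4.

4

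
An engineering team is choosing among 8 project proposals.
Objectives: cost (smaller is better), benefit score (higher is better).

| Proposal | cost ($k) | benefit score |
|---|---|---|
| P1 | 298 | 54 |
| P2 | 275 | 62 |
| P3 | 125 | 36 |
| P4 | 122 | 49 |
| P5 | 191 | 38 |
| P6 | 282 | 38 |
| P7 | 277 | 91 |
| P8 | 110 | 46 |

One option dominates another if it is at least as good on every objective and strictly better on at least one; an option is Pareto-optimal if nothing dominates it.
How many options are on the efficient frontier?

P1: dominated by P2 (cost 275≤298, benefit score 62≥54).
P2: not dominated.
P3: dominated by P4 (cost 122≤125, benefit score 49≥36).
P4: not dominated.
P5: dominated by P4 (cost 122≤191, benefit score 49≥38).
P6: dominated by P2 (cost 275≤282, benefit score 62≥38).
P7: not dominated (best benefit score).
P8: not dominated (best cost).
Pareto-optimal: P2, P4, P7, P8 → 4.

4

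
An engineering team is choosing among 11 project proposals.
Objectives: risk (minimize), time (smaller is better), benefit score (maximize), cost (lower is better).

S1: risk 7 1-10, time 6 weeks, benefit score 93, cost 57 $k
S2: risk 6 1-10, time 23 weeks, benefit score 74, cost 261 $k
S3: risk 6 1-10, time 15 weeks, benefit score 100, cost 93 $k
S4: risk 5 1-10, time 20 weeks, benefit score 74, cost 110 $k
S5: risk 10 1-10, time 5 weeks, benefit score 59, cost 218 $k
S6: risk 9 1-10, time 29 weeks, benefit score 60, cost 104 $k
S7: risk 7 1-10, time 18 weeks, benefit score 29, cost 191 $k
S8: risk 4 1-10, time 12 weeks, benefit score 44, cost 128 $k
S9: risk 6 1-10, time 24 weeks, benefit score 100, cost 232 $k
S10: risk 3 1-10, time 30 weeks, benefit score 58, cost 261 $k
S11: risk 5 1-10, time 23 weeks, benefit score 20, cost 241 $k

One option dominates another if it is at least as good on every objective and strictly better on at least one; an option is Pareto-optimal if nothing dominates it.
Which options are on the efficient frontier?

S1, S3, S4, S5, S8, S10

S1: not dominated (best cost).
S2: dominated by S3 (risk 6≤6, time 15≤23, benefit score 100≥74, cost 93≤261).
S3: not dominated.
S4: not dominated.
S5: not dominated (best time).
S6: dominated by S1 (risk 7≤9, time 6≤29, benefit score 93≥60, cost 57≤104).
S7: dominated by S1 (risk 7≤7, time 6≤18, benefit score 93≥29, cost 57≤191).
S8: not dominated.
S9: dominated by S3 (risk 6≤6, time 15≤24, benefit score 100≥100, cost 93≤232).
S10: not dominated (best risk).
S11: dominated by S4 (risk 5≤5, time 20≤23, benefit score 74≥20, cost 110≤241).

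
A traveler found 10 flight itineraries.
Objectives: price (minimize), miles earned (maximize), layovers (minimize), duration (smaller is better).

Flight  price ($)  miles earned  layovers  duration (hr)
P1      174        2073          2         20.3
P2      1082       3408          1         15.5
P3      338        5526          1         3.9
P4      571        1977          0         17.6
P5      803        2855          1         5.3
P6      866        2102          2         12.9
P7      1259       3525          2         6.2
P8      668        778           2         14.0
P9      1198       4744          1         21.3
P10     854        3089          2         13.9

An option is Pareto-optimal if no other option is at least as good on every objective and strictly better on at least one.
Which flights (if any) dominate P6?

P3, P5

P3: price 338≤866, miles earned 5526≥2102, layovers 1≤2, duration 3.9≤12.9 — dominates P6.
P5: price 803≤866, miles earned 2855≥2102, layovers 1≤2, duration 5.3≤12.9 — dominates P6.
Others (P1, P2, P4, P7, P8, P9, P10) are each worse than P6 on at least one objective.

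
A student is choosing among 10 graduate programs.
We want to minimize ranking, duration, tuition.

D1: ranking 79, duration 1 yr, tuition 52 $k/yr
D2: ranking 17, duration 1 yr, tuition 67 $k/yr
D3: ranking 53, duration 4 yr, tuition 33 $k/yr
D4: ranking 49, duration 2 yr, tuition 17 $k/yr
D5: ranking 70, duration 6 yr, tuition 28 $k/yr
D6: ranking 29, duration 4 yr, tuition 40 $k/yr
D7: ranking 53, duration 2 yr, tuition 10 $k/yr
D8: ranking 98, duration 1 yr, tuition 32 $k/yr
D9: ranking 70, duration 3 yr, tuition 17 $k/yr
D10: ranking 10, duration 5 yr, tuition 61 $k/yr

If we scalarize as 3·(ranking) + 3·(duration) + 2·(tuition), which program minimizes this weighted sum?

D1: 3·79 + 3·1 + 2·52 = 344
D2: 3·17 + 3·1 + 2·67 = 188
D3: 3·53 + 3·4 + 2·33 = 237
D4: 3·49 + 3·2 + 2·17 = 187
D5: 3·70 + 3·6 + 2·28 = 284
D6: 3·29 + 3·4 + 2·40 = 179
D7: 3·53 + 3·2 + 2·10 = 185
D8: 3·98 + 3·1 + 2·32 = 361
D9: 3·70 + 3·3 + 2·17 = 253
D10: 3·10 + 3·5 + 2·61 = 167
Lowest: D10 at 167.

D10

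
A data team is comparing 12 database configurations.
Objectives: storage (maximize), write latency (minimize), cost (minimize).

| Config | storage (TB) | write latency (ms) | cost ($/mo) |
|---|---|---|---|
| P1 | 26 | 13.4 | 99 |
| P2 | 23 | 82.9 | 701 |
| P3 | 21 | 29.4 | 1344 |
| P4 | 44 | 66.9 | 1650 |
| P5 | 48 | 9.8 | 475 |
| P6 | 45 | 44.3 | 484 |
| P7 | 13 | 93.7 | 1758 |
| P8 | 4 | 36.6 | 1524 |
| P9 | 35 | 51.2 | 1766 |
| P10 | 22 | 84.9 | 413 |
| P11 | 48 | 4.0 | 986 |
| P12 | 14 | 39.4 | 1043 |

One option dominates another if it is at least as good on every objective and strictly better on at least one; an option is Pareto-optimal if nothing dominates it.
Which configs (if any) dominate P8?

P1, P3, P5, P11

P1: storage 26≥4, write latency 13.4≤36.6, cost 99≤1524 — dominates P8.
P3: storage 21≥4, write latency 29.4≤36.6, cost 1344≤1524 — dominates P8.
P5: storage 48≥4, write latency 9.8≤36.6, cost 475≤1524 — dominates P8.
P11: storage 48≥4, write latency 4.0≤36.6, cost 986≤1524 — dominates P8.
Others (P2, P4, P6, P7, P9, P10, P12) are each worse than P8 on at least one objective.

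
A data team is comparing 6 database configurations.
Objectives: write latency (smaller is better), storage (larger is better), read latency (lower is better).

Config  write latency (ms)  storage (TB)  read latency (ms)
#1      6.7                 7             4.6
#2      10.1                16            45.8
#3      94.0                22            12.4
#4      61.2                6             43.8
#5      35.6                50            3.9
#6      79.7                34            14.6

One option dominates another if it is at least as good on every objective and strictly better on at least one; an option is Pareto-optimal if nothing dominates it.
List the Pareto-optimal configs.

#1: not dominated (best write latency).
#2: not dominated.
#3: dominated by #5 (write latency 35.6≤94.0, storage 50≥22, read latency 3.9≤12.4).
#4: dominated by #1 (write latency 6.7≤61.2, storage 7≥6, read latency 4.6≤43.8).
#5: not dominated (best storage).
#6: dominated by #5 (write latency 35.6≤79.7, storage 50≥34, read latency 3.9≤14.6).

#1, #2, #5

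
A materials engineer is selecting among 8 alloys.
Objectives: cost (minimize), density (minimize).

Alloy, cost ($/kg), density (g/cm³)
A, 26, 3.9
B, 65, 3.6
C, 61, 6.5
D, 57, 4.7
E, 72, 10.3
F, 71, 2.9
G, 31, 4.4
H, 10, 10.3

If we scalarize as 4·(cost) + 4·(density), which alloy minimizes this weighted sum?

A: 4·26 + 4·3.9 = 119.6
B: 4·65 + 4·3.6 = 274.4
C: 4·61 + 4·6.5 = 270.0
D: 4·57 + 4·4.7 = 246.8
E: 4·72 + 4·10.3 = 329.2
F: 4·71 + 4·2.9 = 295.6
G: 4·31 + 4·4.4 = 141.6
H: 4·10 + 4·10.3 = 81.2
Lowest: H at 81.2.

H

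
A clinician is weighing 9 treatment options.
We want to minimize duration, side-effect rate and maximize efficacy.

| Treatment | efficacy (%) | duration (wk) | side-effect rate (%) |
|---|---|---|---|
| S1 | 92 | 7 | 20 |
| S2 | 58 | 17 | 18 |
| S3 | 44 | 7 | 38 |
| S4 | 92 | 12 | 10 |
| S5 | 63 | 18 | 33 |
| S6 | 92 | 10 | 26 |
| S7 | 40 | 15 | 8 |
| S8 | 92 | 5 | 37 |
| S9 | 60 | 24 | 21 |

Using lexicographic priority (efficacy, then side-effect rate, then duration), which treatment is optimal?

S4

First maximize efficacy: best is 92, kept {S1, S4, S6, S8}.
Then minimize side-effect rate: best is 10, kept {S4}.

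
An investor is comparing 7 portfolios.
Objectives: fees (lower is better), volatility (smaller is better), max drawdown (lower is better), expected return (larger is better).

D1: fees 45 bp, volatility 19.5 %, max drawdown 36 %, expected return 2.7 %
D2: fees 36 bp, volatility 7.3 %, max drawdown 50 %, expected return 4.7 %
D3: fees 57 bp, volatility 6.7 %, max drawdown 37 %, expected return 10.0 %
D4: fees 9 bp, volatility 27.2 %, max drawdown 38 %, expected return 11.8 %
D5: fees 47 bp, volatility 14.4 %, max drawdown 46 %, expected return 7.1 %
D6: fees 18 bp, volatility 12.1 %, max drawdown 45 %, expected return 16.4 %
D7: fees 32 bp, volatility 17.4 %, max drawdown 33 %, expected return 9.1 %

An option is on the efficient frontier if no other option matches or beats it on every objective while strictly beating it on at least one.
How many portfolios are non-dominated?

D1: dominated by D7 (fees 32≤45, volatility 17.4≤19.5, max drawdown 33≤36, expected return 9.1≥2.7).
D2: not dominated.
D3: not dominated (best volatility).
D4: not dominated (best fees).
D5: dominated by D6 (fees 18≤47, volatility 12.1≤14.4, max drawdown 45≤46, expected return 16.4≥7.1).
D6: not dominated (best expected return).
D7: not dominated (best max drawdown).
Pareto-optimal: D2, D3, D4, D6, D7 → 5.

5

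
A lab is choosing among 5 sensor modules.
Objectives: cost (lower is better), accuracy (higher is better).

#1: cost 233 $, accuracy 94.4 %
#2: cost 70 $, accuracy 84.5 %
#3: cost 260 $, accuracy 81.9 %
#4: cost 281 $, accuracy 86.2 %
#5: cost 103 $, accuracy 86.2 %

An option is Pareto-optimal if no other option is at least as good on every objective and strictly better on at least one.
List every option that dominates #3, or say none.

#1, #2, #5

#1: cost 233≤260, accuracy 94.4≥81.9 — dominates #3.
#2: cost 70≤260, accuracy 84.5≥81.9 — dominates #3.
#5: cost 103≤260, accuracy 86.2≥81.9 — dominates #3.
Others (#4) are each worse than #3 on at least one objective.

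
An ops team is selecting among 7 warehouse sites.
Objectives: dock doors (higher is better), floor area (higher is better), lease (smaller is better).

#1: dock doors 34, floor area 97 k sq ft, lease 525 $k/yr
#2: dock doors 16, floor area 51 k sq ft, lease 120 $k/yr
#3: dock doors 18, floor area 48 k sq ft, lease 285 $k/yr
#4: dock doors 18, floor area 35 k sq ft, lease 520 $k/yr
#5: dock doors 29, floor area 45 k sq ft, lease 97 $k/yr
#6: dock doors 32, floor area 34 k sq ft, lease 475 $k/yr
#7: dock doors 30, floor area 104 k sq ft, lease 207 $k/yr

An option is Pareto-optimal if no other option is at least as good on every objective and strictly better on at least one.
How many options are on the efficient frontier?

5

#1: not dominated (best dock doors).
#2: not dominated.
#3: dominated by #7 (dock doors 30≥18, floor area 104≥48, lease 207≤285).
#4: dominated by #3 (dock doors 18≥18, floor area 48≥35, lease 285≤520).
#5: not dominated (best lease).
#6: not dominated.
#7: not dominated (best floor area).
Pareto-optimal: #1, #2, #5, #6, #7 → 5.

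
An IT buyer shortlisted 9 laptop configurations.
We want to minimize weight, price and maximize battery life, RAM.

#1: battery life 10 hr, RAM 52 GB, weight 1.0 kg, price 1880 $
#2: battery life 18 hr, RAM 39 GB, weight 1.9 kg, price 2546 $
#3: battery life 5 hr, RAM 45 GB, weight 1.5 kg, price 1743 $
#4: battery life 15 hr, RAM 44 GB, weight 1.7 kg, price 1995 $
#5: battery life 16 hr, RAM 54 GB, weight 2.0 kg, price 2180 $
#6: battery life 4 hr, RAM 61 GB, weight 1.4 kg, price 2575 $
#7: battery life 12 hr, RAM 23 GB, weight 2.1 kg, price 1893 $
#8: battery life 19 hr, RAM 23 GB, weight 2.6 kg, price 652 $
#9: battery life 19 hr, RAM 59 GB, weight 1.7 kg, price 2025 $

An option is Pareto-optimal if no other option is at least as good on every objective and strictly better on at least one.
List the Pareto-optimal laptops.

#1, #3, #4, #6, #7, #8, #9

#1: not dominated (best weight).
#2: dominated by #9 (battery life 19≥18, RAM 59≥39, weight 1.7≤1.9, price 2025≤2546).
#3: not dominated.
#4: not dominated.
#5: dominated by #9 (battery life 19≥16, RAM 59≥54, weight 1.7≤2.0, price 2025≤2180).
#6: not dominated (best RAM).
#7: not dominated.
#8: not dominated (best price).
#9: not dominated.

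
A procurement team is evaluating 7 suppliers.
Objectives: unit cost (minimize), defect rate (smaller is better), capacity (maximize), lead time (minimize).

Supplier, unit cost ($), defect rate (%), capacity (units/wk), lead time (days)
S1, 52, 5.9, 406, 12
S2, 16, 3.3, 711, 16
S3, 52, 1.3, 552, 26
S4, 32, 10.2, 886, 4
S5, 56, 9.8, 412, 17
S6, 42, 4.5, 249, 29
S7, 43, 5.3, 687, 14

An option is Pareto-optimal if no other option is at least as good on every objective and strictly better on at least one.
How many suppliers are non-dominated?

S1: not dominated.
S2: not dominated (best unit cost).
S3: not dominated (best defect rate).
S4: not dominated (best capacity).
S5: dominated by S2 (unit cost 16≤56, defect rate 3.3≤9.8, capacity 711≥412, lead time 16≤17).
S6: dominated by S2 (unit cost 16≤42, defect rate 3.3≤4.5, capacity 711≥249, lead time 16≤29).
S7: not dominated.
Pareto-optimal: S1, S2, S3, S4, S7 → 5.

5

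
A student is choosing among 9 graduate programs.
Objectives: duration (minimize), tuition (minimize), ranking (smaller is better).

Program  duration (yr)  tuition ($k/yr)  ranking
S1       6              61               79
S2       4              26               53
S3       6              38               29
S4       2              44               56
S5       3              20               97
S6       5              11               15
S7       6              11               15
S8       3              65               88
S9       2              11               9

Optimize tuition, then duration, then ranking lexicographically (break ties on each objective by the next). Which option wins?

First minimize tuition: best is 11, kept {S6, S7, S9}.
Then minimize duration: best is 2, kept {S9}.

S9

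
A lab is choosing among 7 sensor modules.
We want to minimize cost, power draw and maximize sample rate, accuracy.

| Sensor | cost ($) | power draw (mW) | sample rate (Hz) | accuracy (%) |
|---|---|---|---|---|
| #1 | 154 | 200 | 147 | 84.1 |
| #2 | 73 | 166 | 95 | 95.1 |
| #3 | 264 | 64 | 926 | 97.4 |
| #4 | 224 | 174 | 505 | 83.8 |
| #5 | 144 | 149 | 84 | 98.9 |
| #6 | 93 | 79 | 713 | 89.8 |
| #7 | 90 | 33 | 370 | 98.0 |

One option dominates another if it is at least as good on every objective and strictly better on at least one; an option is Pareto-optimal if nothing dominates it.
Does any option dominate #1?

#6 vs #1: cost 93≤154, power draw 79≤200, sample rate 713≥147, accuracy 89.8≥84.1 — #6 is at least as good on every objective and strictly better on at least one, so #6 dominates #1.

Yes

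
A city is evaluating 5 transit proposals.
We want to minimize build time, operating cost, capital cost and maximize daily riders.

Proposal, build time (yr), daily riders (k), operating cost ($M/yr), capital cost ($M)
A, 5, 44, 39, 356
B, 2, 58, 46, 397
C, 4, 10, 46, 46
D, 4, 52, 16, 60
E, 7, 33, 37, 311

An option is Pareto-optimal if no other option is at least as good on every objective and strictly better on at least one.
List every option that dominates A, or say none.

D

D: build time 4≤5, daily riders 52≥44, operating cost 16≤39, capital cost 60≤356 — dominates A.
Others (B, C, E) are each worse than A on at least one objective.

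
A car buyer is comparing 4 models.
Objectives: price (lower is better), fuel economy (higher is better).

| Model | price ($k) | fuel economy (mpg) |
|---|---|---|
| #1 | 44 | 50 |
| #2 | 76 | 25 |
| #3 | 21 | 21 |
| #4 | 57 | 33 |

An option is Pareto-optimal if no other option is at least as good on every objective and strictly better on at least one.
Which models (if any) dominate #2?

#1: price 44≤76, fuel economy 50≥25 — dominates #2.
#4: price 57≤76, fuel economy 33≥25 — dominates #2.
Others (#3) are each worse than #2 on at least one objective.

#1, #4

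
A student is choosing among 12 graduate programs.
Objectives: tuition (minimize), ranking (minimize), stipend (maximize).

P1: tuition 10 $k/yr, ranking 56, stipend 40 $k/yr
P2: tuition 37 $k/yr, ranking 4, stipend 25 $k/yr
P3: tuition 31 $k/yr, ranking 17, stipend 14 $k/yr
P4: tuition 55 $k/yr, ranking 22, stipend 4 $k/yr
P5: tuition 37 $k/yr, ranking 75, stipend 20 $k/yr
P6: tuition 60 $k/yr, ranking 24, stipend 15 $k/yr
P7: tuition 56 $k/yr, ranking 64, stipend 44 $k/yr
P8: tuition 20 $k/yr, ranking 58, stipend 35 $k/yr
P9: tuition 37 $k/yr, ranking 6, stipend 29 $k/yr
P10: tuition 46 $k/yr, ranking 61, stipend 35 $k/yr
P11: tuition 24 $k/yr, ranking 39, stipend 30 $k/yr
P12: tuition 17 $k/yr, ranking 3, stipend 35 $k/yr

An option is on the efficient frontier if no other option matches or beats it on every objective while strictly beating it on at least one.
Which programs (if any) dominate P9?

P12: tuition 17≤37, ranking 3≤6, stipend 35≥29 — dominates P9.
Others (P1, P2, P3, P4, P5, P6, P7, P8, P10, P11) are each worse than P9 on at least one objective.

P12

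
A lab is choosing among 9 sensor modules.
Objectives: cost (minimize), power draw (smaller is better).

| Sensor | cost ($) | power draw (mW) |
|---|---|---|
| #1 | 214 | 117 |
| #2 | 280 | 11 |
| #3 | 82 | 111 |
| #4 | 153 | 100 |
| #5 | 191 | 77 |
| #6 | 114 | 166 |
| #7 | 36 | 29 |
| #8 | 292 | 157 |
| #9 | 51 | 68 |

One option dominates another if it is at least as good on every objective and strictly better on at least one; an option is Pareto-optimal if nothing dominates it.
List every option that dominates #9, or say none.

#7

#7: cost 36≤51, power draw 29≤68 — dominates #9.
Others (#1, #2, #3, #4, #5, #6, #8) are each worse than #9 on at least one objective.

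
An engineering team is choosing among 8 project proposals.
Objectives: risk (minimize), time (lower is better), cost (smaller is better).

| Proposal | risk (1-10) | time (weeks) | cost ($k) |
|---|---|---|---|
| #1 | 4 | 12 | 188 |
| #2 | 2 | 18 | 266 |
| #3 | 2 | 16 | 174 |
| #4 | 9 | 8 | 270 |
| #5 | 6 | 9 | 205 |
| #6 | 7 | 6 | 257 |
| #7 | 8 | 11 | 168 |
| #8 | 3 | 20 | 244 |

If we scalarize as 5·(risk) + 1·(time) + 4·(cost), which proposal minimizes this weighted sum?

#3

#1: 5·4 + 1·12 + 4·188 = 784
#2: 5·2 + 1·18 + 4·266 = 1092
#3: 5·2 + 1·16 + 4·174 = 722
#4: 5·9 + 1·8 + 4·270 = 1133
#5: 5·6 + 1·9 + 4·205 = 859
#6: 5·7 + 1·6 + 4·257 = 1069
#7: 5·8 + 1·11 + 4·168 = 723
#8: 5·3 + 1·20 + 4·244 = 1011
Lowest: #3 at 722.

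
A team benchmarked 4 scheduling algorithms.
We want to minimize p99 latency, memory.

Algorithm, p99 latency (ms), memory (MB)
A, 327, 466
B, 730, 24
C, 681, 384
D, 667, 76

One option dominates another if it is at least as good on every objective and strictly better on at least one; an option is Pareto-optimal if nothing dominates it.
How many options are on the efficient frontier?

3

A: not dominated (best p99 latency).
B: not dominated (best memory).
C: dominated by D (p99 latency 667≤681, memory 76≤384).
D: not dominated.
Pareto-optimal: A, B, D → 3.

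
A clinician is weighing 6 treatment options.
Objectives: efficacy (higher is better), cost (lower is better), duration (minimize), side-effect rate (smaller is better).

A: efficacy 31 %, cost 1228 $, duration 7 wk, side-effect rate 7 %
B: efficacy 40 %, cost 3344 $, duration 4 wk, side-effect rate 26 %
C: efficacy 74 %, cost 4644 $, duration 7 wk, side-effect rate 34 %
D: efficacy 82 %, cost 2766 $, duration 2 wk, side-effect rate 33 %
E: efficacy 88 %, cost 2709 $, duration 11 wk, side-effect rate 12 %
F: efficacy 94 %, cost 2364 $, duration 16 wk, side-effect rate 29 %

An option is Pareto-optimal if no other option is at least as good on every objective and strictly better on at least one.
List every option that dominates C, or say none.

D: efficacy 82≥74, cost 2766≤4644, duration 2≤7, side-effect rate 33≤34 — dominates C.
Others (A, B, E, F) are each worse than C on at least one objective.

D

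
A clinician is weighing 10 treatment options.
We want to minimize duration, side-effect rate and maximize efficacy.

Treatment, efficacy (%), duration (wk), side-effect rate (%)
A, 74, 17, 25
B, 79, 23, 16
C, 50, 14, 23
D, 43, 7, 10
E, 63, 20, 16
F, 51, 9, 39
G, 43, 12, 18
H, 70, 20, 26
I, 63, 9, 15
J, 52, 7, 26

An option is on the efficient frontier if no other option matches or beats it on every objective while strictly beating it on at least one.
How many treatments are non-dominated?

A: not dominated.
B: not dominated (best efficacy).
C: dominated by I (efficacy 63≥50, duration 9≤14, side-effect rate 15≤23).
D: not dominated (best side-effect rate).
E: dominated by I (efficacy 63≥63, duration 9≤20, side-effect rate 15≤16).
F: dominated by I (efficacy 63≥51, duration 9≤9, side-effect rate 15≤39).
G: dominated by D (efficacy 43≥43, duration 7≤12, side-effect rate 10≤18).
H: dominated by A (efficacy 74≥70, duration 17≤20, side-effect rate 25≤26).
I: not dominated.
J: not dominated.
Pareto-optimal: A, B, D, I, J → 5.

5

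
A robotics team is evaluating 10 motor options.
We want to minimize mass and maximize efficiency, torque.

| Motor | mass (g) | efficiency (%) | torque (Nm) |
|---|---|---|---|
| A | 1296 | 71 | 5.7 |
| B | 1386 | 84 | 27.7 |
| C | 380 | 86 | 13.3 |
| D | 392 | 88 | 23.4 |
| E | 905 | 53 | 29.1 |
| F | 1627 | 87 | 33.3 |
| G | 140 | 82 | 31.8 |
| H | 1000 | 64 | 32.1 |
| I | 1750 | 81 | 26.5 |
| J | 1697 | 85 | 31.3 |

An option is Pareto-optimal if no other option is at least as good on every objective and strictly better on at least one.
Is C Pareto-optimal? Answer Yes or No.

A: worse on mass (1296 vs 380).
B: worse on mass (1386 vs 380).
D: worse on mass (392 vs 380).
E: worse on mass (905 vs 380).
F: worse on mass (1627 vs 380).
G: worse on efficiency (82 vs 86).
H: worse on mass (1000 vs 380).
I: worse on mass (1750 vs 380).
J: worse on mass (1697 vs 380).
No option is at least as good as C on every objective and strictly better on one.

Yes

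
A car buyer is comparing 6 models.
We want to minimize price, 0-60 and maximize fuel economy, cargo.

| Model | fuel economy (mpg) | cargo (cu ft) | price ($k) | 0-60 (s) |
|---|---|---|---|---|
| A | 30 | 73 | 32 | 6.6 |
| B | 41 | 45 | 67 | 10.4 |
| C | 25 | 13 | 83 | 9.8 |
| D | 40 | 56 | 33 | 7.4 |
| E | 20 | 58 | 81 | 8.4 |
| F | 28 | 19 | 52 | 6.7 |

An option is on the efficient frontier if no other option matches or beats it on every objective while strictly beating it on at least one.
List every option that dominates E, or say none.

A

A: fuel economy 30≥20, cargo 73≥58, price 32≤81, 0-60 6.6≤8.4 — dominates E.
Others (B, C, D, F) are each worse than E on at least one objective.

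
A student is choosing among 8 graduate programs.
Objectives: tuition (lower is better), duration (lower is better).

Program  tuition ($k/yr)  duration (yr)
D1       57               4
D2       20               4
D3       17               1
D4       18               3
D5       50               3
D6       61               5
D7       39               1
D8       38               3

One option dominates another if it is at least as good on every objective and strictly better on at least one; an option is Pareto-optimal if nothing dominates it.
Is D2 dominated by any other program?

D3 vs D2: tuition 17≤20, duration 1≤4 — D3 is at least as good on every objective and strictly better on at least one, so D3 dominates D2.

Yes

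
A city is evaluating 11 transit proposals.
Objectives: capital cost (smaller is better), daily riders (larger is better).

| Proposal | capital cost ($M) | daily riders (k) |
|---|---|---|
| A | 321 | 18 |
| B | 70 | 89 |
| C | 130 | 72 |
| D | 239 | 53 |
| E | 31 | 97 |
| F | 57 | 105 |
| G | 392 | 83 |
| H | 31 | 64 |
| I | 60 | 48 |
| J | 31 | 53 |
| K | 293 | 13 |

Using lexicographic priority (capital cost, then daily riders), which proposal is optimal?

First minimize capital cost: best is 31, kept {E, H, J}.
Then maximize daily riders: best is 97, kept {E}.

E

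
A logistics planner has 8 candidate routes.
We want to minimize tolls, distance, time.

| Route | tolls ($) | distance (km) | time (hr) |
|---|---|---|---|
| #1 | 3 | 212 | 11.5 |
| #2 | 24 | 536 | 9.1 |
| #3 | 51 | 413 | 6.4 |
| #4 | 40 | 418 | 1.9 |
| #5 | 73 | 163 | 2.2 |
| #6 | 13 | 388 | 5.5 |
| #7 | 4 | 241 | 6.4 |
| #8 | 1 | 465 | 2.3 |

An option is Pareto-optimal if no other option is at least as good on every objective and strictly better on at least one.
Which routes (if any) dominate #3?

#6: tolls 13≤51, distance 388≤413, time 5.5≤6.4 — dominates #3.
#7: tolls 4≤51, distance 241≤413, time 6.4≤6.4 — dominates #3.
Others (#1, #2, #4, #5, #8) are each worse than #3 on at least one objective.

#6, #7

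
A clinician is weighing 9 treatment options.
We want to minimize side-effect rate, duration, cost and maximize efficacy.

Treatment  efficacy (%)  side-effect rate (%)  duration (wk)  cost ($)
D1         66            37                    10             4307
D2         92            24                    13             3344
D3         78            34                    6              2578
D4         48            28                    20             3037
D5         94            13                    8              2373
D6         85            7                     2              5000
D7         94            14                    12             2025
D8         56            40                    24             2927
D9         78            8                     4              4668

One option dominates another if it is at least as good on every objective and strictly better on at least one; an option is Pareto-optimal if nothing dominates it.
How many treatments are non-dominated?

D1: dominated by D3 (efficacy 78≥66, side-effect rate 34≤37, duration 6≤10, cost 2578≤4307).
D2: dominated by D5 (efficacy 94≥92, side-effect rate 13≤24, duration 8≤13, cost 2373≤3344).
D3: not dominated.
D4: dominated by D5 (efficacy 94≥48, side-effect rate 13≤28, duration 8≤20, cost 2373≤3037).
D5: not dominated.
D6: not dominated (best side-effect rate).
D7: not dominated (best cost).
D8: dominated by D3 (efficacy 78≥56, side-effect rate 34≤40, duration 6≤24, cost 2578≤2927).
D9: not dominated.
Pareto-optimal: D3, D5, D6, D7, D9 → 5.

5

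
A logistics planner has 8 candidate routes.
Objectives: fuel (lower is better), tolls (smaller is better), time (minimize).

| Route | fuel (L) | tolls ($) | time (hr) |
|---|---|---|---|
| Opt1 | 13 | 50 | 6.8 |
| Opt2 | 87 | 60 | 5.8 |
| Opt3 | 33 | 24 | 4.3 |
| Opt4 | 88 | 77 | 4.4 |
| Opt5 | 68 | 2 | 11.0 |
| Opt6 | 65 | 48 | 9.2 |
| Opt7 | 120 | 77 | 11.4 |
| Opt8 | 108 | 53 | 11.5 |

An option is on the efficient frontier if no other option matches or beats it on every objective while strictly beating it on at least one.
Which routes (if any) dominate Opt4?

Opt3

Opt3: fuel 33≤88, tolls 24≤77, time 4.3≤4.4 — dominates Opt4.
Others (Opt1, Opt2, Opt5, Opt6, Opt7, Opt8) are each worse than Opt4 on at least one objective.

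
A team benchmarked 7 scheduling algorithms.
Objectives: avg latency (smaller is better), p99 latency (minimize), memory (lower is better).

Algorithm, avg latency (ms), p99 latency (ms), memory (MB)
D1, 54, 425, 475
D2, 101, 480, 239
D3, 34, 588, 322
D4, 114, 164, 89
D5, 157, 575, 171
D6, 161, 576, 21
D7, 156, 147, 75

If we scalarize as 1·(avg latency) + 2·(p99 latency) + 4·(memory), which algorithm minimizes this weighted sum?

D7

D1: 1·54 + 2·425 + 4·475 = 2804
D2: 1·101 + 2·480 + 4·239 = 2017
D3: 1·34 + 2·588 + 4·322 = 2498
D4: 1·114 + 2·164 + 4·89 = 798
D5: 1·157 + 2·575 + 4·171 = 1991
D6: 1·161 + 2·576 + 4·21 = 1397
D7: 1·156 + 2·147 + 4·75 = 750
Lowest: D7 at 750.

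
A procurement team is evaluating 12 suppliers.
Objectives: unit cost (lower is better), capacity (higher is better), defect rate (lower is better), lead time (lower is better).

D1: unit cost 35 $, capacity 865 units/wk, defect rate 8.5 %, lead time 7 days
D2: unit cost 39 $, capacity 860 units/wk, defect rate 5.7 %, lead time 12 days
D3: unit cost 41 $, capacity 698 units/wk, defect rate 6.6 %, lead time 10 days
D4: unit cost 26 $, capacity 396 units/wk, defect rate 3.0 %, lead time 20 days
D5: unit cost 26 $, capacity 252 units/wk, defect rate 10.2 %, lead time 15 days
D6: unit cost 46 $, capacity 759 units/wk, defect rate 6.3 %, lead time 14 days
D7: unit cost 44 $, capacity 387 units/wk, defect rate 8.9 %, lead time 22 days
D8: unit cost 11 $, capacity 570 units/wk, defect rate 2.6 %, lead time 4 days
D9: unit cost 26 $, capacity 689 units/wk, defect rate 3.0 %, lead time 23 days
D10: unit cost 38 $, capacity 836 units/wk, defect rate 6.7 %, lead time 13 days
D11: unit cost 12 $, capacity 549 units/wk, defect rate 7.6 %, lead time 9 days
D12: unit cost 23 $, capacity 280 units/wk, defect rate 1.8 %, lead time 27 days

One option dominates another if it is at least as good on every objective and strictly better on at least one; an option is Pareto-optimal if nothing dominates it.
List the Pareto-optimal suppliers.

D1: not dominated (best capacity).
D2: not dominated.
D3: not dominated.
D4: dominated by D8 (unit cost 11≤26, capacity 570≥396, defect rate 2.6≤3.0, lead time 4≤20).
D5: dominated by D8 (unit cost 11≤26, capacity 570≥252, defect rate 2.6≤10.2, lead time 4≤15).
D6: dominated by D2 (unit cost 39≤46, capacity 860≥759, defect rate 5.7≤6.3, lead time 12≤14).
D7: dominated by D1 (unit cost 35≤44, capacity 865≥387, defect rate 8.5≤8.9, lead time 7≤22).
D8: not dominated (best unit cost).
D9: not dominated.
D10: not dominated.
D11: dominated by D8 (unit cost 11≤12, capacity 570≥549, defect rate 2.6≤7.6, lead time 4≤9).
D12: not dominated (best defect rate).

D1, D2, D3, D8, D9, D10, D12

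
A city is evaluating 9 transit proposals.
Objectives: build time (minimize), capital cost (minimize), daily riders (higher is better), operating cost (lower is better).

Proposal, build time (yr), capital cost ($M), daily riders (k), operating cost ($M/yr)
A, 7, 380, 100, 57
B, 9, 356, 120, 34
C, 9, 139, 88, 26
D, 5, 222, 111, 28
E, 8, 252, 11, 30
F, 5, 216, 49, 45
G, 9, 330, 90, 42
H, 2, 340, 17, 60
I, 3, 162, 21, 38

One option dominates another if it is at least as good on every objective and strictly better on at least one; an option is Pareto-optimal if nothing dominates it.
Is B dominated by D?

No

D vs B: D is worse on daily riders (111 vs 120), so it does not dominate B.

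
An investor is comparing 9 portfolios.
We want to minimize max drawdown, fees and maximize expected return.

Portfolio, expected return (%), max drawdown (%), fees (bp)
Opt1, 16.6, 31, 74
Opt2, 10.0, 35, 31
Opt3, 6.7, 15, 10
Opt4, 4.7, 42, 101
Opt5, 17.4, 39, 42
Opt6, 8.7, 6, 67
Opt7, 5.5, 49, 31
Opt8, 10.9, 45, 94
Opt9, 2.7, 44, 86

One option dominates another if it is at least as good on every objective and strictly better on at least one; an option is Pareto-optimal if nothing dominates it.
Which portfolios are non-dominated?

Opt1, Opt2, Opt3, Opt5, Opt6

Opt1: not dominated.
Opt2: not dominated.
Opt3: not dominated (best fees).
Opt4: dominated by Opt1 (expected return 16.6≥4.7, max drawdown 31≤42, fees 74≤101).
Opt5: not dominated (best expected return).
Opt6: not dominated (best max drawdown).
Opt7: dominated by Opt2 (expected return 10.0≥5.5, max drawdown 35≤49, fees 31≤31).
Opt8: dominated by Opt1 (expected return 16.6≥10.9, max drawdown 31≤45, fees 74≤94).
Opt9: dominated by Opt1 (expected return 16.6≥2.7, max drawdown 31≤44, fees 74≤86).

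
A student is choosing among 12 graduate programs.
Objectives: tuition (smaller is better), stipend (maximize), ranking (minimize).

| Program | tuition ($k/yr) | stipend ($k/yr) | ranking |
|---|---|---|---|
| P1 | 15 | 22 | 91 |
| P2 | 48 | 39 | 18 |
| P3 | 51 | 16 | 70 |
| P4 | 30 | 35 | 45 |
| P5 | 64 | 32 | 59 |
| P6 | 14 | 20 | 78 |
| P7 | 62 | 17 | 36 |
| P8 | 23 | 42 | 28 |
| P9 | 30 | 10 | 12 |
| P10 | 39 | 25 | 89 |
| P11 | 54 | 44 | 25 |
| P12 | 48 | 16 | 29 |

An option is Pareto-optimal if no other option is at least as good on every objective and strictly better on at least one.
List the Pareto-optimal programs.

P1: not dominated.
P2: not dominated.
P3: dominated by P2 (tuition 48≤51, stipend 39≥16, ranking 18≤70).
P4: dominated by P8 (tuition 23≤30, stipend 42≥35, ranking 28≤45).
P5: dominated by P2 (tuition 48≤64, stipend 39≥32, ranking 18≤59).
P6: not dominated (best tuition).
P7: dominated by P2 (tuition 48≤62, stipend 39≥17, ranking 18≤36).
P8: not dominated.
P9: not dominated (best ranking).
P10: dominated by P4 (tuition 30≤39, stipend 35≥25, ranking 45≤89).
P11: not dominated (best stipend).
P12: dominated by P2 (tuition 48≤48, stipend 39≥16, ranking 18≤29).

P1, P2, P6, P8, P9, P11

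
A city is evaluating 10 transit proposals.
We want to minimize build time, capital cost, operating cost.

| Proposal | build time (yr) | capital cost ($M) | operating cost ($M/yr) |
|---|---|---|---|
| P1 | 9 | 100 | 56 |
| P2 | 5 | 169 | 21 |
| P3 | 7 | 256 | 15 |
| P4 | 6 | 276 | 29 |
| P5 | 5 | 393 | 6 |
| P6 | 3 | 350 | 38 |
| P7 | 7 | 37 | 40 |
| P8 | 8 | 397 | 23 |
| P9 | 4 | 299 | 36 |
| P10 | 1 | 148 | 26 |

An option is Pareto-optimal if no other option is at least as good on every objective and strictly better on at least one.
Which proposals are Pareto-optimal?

P2, P3, P5, P7, P10

P1: dominated by P7 (build time 7≤9, capital cost 37≤100, operating cost 40≤56).
P2: not dominated.
P3: not dominated.
P4: dominated by P2 (build time 5≤6, capital cost 169≤276, operating cost 21≤29).
P5: not dominated (best operating cost).
P6: dominated by P10 (build time 1≤3, capital cost 148≤350, operating cost 26≤38).
P7: not dominated (best capital cost).
P8: dominated by P2 (build time 5≤8, capital cost 169≤397, operating cost 21≤23).
P9: dominated by P10 (build time 1≤4, capital cost 148≤299, operating cost 26≤36).
P10: not dominated (best build time).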